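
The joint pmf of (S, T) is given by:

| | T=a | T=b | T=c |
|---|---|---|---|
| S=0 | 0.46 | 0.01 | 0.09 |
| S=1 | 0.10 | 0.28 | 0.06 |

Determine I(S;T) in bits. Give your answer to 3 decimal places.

0.402 bits

Marginals: p(S) = (0.5600, 0.4400), p(T) = (0.5600, 0.2900, 0.1500).
I(S;T) = H(S) + H(T) − H(S,T).
H(S) = 0.9896, H(T) = 1.3969, H(S,T) = 1.9844.
I(S;T) = 0.9896 + 1.3969 − 1.9844 = 0.402 bits.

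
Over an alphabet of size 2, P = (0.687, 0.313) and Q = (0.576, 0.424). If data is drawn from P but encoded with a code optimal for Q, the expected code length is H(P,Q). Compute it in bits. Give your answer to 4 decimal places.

H(P,Q) = −Σ p·log₂ q.
  −0.687·log₂(0.576) = 0.54676
  −0.313·log₂(0.424) = 0.38745
H(P,Q) = 0.9342 bits.

0.9342 bits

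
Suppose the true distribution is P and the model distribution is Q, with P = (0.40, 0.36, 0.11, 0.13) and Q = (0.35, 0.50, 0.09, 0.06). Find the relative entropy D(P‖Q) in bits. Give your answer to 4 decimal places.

0.0833 bits

D(P‖Q) = Σ p·log₂(p/q).
  0.40·log₂(0.40/0.35) = 0.07706
  0.36·log₂(0.36/0.50) = -0.17062
  0.11·log₂(0.11/0.09) = 0.03185
  0.13·log₂(0.13/0.06) = 0.14501
D(P‖Q) = 0.0833 bits.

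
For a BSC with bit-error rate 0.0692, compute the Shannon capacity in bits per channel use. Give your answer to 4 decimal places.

Binary symmetric channel: C = 1 − h₂(ε) where h₂ is the binary entropy function.
h₂(0.0692) = −0.0692·log₂0.0692 − 0.9308·log₂0.9308 = 0.3629.
C = 1 − 0.3629 = 0.6371 bits per channel use.

0.6371 bits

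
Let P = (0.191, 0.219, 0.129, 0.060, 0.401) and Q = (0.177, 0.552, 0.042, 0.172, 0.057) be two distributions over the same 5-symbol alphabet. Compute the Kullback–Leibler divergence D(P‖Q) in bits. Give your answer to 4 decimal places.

0.9752 bits

D(P‖Q) = Σ p·log₂(p/q).
  0.191·log₂(0.191/0.177) = 0.02098
  0.219·log₂(0.219/0.552) = -0.29209
  0.129·log₂(0.129/0.042) = 0.20884
  0.060·log₂(0.060/0.172) = -0.09116
  0.401·log₂(0.401/0.057) = 1.12864
D(P‖Q) = 0.9752 bits.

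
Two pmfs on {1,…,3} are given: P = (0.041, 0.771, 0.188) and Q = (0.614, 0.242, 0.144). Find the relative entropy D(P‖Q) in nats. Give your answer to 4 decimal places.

0.8326 nats

D(P‖Q) = Σ p·ln(p/q).
  0.041·ln(0.041/0.614) = -0.11096
  0.771·ln(0.771/0.242) = 0.89340
  0.188·ln(0.188/0.144) = 0.05013
D(P‖Q) = 0.8326 nats.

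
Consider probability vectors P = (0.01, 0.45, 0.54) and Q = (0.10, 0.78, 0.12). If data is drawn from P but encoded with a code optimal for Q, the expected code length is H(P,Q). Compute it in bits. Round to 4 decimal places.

H(P,Q) = −Σ p·log₂ q.
  −0.01·log₂(0.10) = 0.03322
  −0.45·log₂(0.78) = 0.16130
  −0.54·log₂(0.12) = 1.65180
H(P,Q) = 1.8463 bits.

1.8463 bits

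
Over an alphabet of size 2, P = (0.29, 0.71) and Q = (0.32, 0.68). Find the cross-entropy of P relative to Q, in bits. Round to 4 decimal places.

H(P,Q) = −Σ p·log₂ q.
  −0.29·log₂(0.32) = 0.47672
  −0.71·log₂(0.68) = 0.39504
H(P,Q) = 0.8718 bits.

0.8718 bits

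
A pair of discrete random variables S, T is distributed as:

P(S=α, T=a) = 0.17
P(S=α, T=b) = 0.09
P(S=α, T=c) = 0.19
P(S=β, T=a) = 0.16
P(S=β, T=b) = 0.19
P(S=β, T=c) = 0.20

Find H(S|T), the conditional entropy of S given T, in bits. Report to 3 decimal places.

Marginals: p(S) = (0.4500, 0.5500), p(T) = (0.3300, 0.2800, 0.3900).
H(S|T) = Σ p(T) · H(S|T=·).
  T=a: p=0.3300, H(S|T=a) = 0.9993
  T=b: p=0.2800, H(S|T=b) = 0.9059
  T=c: p=0.3900, H(S|T=c) = 0.9995
Weighted sum = 0.973 bits.

0.973 bits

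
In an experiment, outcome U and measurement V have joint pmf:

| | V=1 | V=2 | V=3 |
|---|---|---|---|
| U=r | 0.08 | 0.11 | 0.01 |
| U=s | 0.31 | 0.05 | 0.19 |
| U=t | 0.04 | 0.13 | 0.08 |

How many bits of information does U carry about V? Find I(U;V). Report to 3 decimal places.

Marginals: p(U) = (0.2000, 0.5500, 0.2500), p(V) = (0.4300, 0.2900, 0.2800).
I(U;V) = H(U) + H(V) − H(U,V).
H(U) = 1.4388, H(V) = 1.5557, H(U,V) = 2.7633.
I(U;V) = 1.4388 + 1.5557 − 2.7633 = 0.231 bits.

0.231 bits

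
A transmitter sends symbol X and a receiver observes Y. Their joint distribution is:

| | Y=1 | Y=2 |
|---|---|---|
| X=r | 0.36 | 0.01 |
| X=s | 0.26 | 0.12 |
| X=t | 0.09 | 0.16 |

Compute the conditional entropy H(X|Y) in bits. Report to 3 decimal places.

Marginals: p(X) = (0.3700, 0.3800, 0.2500), p(Y) = (0.7100, 0.2900).
H(X|Y) = Σ p(Y) · H(X|Y=·).
  Y=1: p=0.7100, H(X|Y=1) = 1.4053
  Y=2: p=0.2900, H(X|Y=2) = 1.1677
Weighted sum = 1.336 bits.

1.336 bits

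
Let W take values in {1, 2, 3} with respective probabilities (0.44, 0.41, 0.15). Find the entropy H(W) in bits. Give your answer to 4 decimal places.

1.4591 bits

H(W) = −Σ p·log₂ p.
  −(0.44)·log₂(0.44) = 0.52115
  −(0.41)·log₂(0.41) = 0.52738
  −(0.15)·log₂(0.15) = 0.41054
Sum: 0.52115 + 0.52738 + 0.41054 = 1.4591 bits.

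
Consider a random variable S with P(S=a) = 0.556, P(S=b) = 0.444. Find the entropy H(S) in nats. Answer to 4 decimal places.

H(S) = −Σ p·ln p.
  −(0.556)·ln(0.556) = 0.32636
  −(0.444)·ln(0.444) = 0.36050
Sum: 0.32636 + 0.36050 = 0.6869 nats.

0.6869 nats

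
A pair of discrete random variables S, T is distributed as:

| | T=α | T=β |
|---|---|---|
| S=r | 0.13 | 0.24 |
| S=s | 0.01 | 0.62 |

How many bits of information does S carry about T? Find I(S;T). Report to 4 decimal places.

0.1641 bits

Marginals: p(S) = (0.3700, 0.6300), p(T) = (0.1400, 0.8600).
I(S;T) = H(S) + H(T) − H(S,T).
H(S) = 0.9507, H(T) = 0.5842, H(S,T) = 1.3708.
I(S;T) = 0.9507 + 0.5842 − 1.3708 = 0.1641 bits.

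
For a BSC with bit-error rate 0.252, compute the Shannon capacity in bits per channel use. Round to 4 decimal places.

0.1856 bits

Binary symmetric channel: C = 1 − h₂(ε) where h₂ is the binary entropy function.
h₂(0.252) = −0.252·log₂0.252 − 0.748·log₂0.748 = 0.8144.
C = 1 − 0.8144 = 0.1856 bits per channel use.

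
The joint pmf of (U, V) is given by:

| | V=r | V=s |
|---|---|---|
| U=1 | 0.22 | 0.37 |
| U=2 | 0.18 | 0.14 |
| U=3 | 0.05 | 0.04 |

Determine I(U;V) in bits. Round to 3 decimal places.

0.025 bits

Marginals: p(U) = (0.5900, 0.3200, 0.0900), p(V) = (0.4500, 0.5500).
I(U;V) = Σ p(x,y)·log₂[p(x,y)/(p(x)p(y))].
  (1,r): 0.22·log₂(0.8286) = -0.0597
  (1,s): 0.37·log₂(1.1402) = 0.0700
  (2,r): 0.18·log₂(1.2500) = 0.0579
  (2,s): 0.14·log₂(0.7955) = -0.0462
  (3,r): 0.05·log₂(1.2346) = 0.0152
  (3,s): 0.04·log₂(0.8081) = -0.0123
Sum = 0.025 bits.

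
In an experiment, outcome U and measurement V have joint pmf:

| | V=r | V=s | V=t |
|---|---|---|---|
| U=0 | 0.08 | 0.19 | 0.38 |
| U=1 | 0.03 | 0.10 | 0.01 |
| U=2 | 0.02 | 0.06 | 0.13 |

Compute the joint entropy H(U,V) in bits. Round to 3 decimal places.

2.567 bits

H(U,V) = −Σ p(x,y)·log₂ p(x,y) over all 9 cells.
  cell (0,r): −0.08·log₂0.08 = 0.2915
  cell (0,s): −0.19·log₂0.19 = 0.4552
  cell (0,t): −0.38·log₂0.38 = 0.5305
  cell (1,r): −0.03·log₂0.03 = 0.1518
  cell (1,s): −0.10·log₂0.10 = 0.3322
  cell (1,t): −0.01·log₂0.01 = 0.0664
  cell (2,r): −0.02·log₂0.02 = 0.1129
  cell (2,s): −0.06·log₂0.06 = 0.2435
  cell (2,t): −0.13·log₂0.13 = 0.3826
Sum = 2.567 bits.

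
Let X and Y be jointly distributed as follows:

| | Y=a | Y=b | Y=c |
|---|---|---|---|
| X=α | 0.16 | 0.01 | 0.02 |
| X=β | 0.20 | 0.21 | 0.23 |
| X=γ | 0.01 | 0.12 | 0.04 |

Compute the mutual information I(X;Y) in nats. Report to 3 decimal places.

0.162 nats

Marginals: p(X) = (0.1900, 0.6400, 0.1700), p(Y) = (0.3700, 0.3400, 0.2900).
I(X;Y) = Σ p(x,y)·ln[p(x,y)/(p(x)p(y))].
  (α,a): 0.16·ln(2.2760) = 0.1316
  (α,b): 0.01·ln(0.1548) = -0.0187
  (α,c): 0.02·ln(0.3630) = -0.0203
  (β,a): 0.20·ln(0.8446) = -0.0338
  (β,b): 0.21·ln(0.9651) = -0.0075
  (β,c): 0.23·ln(1.2392) = 0.0493
  (γ,a): 0.01·ln(0.1590) = -0.0184
  (γ,b): 0.12·ln(2.0761) = 0.0877
  (γ,c): 0.04·ln(0.8114) = -0.0084
Sum = 0.162 nats.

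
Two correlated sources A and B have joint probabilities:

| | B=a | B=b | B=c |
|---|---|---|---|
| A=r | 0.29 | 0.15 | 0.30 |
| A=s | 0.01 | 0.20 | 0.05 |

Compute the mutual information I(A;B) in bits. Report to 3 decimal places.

Marginals: p(A) = (0.7400, 0.2600), p(B) = (0.3000, 0.3500, 0.3500).
I(A;B) = H(A) + H(B) − H(A,B).
H(A) = 0.8267, H(B) = 1.5813, H(A,B) = 2.1965.
I(A;B) = 0.8267 + 1.5813 − 2.1965 = 0.212 bits.

0.212 bits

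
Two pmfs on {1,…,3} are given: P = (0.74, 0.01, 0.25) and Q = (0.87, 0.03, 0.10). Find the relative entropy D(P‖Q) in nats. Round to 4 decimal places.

D(P‖Q) = Σ p·ln(p/q).
  0.74·ln(0.74/0.87) = -0.11976
  0.01·ln(0.01/0.03) = -0.01099
  0.25·ln(0.25/0.10) = 0.22907
D(P‖Q) = 0.0983 nats.

0.0983 nats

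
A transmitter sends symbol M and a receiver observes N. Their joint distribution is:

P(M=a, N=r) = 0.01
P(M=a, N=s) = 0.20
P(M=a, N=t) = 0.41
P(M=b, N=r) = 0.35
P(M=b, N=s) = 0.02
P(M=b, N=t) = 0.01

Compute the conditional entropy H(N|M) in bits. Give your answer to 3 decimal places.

0.810 bits

Marginals: p(M) = (0.6200, 0.3800), p(N) = (0.3600, 0.2200, 0.4200).
H(N|M) = Σ p(M) · H(N|M=·).
  M=a: p=0.6200, H(N|M=a) = 1.0171
  M=b: p=0.3800, H(N|M=b) = 0.4710
Weighted sum = 0.810 bits.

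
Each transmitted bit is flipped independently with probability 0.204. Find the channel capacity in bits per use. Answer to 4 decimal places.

0.2701 bits

Binary symmetric channel: C = 1 − h₂(ε) where h₂ is the binary entropy function.
h₂(0.204) = −0.204·log₂0.204 − 0.796·log₂0.796 = 0.7299.
C = 1 − 0.7299 = 0.2701 bits per channel use.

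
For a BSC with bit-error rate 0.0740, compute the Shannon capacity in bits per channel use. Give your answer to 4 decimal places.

Binary symmetric channel: C = 1 − h₂(ε) where h₂ is the binary entropy function.
h₂(0.0740) = −0.0740·log₂0.0740 − 0.9260·log₂0.9260 = 0.3807.
C = 1 − 0.3807 = 0.6193 bits per channel use.

0.6193 bits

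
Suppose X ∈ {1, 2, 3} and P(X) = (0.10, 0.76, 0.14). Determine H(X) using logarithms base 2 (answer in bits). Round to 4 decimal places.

H(X) = −Σ p·log₂ p.
  −(0.10)·log₂(0.10) = 0.33219
  −(0.76)·log₂(0.76) = 0.30091
  −(0.14)·log₂(0.14) = 0.39711
Sum: 0.33219 + 0.30091 + 0.39711 = 1.0302 bits.

1.0302 bits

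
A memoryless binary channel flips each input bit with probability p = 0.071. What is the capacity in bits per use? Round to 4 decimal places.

0.6304 bits

Binary symmetric channel: C = 1 − h₂(ε) where h₂ is the binary entropy function.
h₂(0.071) = −0.071·log₂0.071 − 0.929·log₂0.929 = 0.3696.
C = 1 − 0.3696 = 0.6304 bits per channel use.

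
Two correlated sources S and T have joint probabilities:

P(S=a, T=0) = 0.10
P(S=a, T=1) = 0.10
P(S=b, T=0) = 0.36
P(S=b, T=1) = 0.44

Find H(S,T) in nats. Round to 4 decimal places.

H(S,T) = −Σ p(x,y)·ln p(x,y) over all 4 cells.
  cell (a,0): −0.10·ln0.10 = 0.23026
  cell (a,1): −0.10·ln0.10 = 0.23026
  cell (b,0): −0.36·ln0.36 = 0.36779
  cell (b,1): −0.44·ln0.44 = 0.36123
Sum = 1.1895 nats.

1.1895 nats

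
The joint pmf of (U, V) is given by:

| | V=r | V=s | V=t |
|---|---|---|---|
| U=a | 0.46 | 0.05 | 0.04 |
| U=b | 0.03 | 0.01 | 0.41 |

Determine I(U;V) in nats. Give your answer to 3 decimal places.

0.413 nats

Marginals: p(U) = (0.5500, 0.4500), p(V) = (0.4900, 0.0600, 0.4500).
I(U;V) = Σ p(x,y)·ln[p(x,y)/(p(x)p(y))].
  (a,r): 0.46·ln(1.7069) = 0.2459
  (a,s): 0.05·ln(1.5152) = 0.0208
  (a,t): 0.04·ln(0.1616) = -0.0729
  (b,r): 0.03·ln(0.1361) = -0.0598
  (b,s): 0.01·ln(0.3704) = -0.0099
  (b,t): 0.41·ln(2.0247) = 0.2892
Sum = 0.413 nats.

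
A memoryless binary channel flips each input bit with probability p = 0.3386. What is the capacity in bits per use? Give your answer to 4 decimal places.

Binary symmetric channel: C = 1 − h₂(ε) where h₂ is the binary entropy function.
h₂(0.3386) = −0.3386·log₂0.3386 − 0.6614·log₂0.6614 = 0.9235.
C = 1 − 0.9235 = 0.0765 bits per channel use.

0.0765 bits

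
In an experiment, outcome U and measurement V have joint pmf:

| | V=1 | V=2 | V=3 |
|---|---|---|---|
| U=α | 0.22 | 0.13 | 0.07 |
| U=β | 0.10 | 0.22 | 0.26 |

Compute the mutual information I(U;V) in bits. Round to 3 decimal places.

Marginals: p(U) = (0.4200, 0.5800), p(V) = (0.3200, 0.3500, 0.3300).
I(U;V) = Σ p(x,y)·log₂[p(x,y)/(p(x)p(y))].
  (α,1): 0.22·log₂(1.6369) = 0.1564
  (α,2): 0.13·log₂(0.8844) = -0.0230
  (α,3): 0.07·log₂(0.5051) = -0.0690
  (β,1): 0.10·log₂(0.5388) = -0.0892
  (β,2): 0.22·log₂(1.0837) = 0.0255
  (β,3): 0.26·log₂(1.3584) = 0.1149
Sum = 0.116 bits.

0.116 bits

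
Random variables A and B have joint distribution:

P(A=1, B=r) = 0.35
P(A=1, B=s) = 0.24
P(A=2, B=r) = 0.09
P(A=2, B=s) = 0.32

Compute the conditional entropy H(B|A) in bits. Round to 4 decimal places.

0.8864 bits

Chain rule: H(B|A) = H(A,B) − H(A).
Marginals: p(A) = (0.5900, 0.4100), p(B) = (0.4400, 0.5600).
H(A,B) = 1.8629 bits; H(A) = 0.9765 bits.
H(B|A) = 1.8629 − 0.9765 = 0.8864 bits.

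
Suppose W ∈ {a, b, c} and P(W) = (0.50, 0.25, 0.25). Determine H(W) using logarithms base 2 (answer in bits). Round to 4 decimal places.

H(W) = −Σ p·log₂ p.
  −(0.50)·log₂(0.50) = 0.50000
  −(0.25)·log₂(0.25) = 0.50000
  −(0.25)·log₂(0.25) = 0.50000
Sum: 0.50000 + 0.50000 + 0.50000 = 1.5000 bits.

1.5000 bits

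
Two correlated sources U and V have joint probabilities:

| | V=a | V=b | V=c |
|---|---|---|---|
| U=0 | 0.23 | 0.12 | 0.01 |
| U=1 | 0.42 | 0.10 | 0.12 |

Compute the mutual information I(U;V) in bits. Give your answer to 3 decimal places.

0.064 bits

Marginals: p(U) = (0.3600, 0.6400), p(V) = (0.6500, 0.2200, 0.1300).
I(U;V) = Σ p(x,y)·log₂[p(x,y)/(p(x)p(y))].
  (0,a): 0.23·log₂(0.9829) = -0.0057
  (0,b): 0.12·log₂(1.5152) = 0.0719
  (0,c): 0.01·log₂(0.2137) = -0.0223
  (1,a): 0.42·log₂(1.0096) = 0.0058
  (1,b): 0.10·log₂(0.7102) = -0.0494
  (1,c): 0.12·log₂(1.4423) = 0.0634
Sum = 0.064 bits.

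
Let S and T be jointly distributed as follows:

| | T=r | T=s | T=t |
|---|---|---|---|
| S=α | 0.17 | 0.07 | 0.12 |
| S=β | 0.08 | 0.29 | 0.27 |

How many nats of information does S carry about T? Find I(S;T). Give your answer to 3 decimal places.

Marginals: p(S) = (0.3600, 0.6400), p(T) = (0.2500, 0.3600, 0.3900).
I(S;T) = H(S) + H(T) − H(S,T).
H(S) = 0.6534, H(T) = 1.0816, H(S,T) = 1.6564.
I(S;T) = 0.6534 + 1.0816 − 1.6564 = 0.079 nats.

0.079 nats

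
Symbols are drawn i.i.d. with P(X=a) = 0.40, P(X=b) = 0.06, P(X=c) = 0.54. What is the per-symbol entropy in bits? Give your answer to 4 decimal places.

H(X) = −Σ p·log₂ p.
  −(0.40)·log₂(0.40) = 0.52877
  −(0.06)·log₂(0.06) = 0.24353
  −(0.54)·log₂(0.54) = 0.48004
Sum: 0.52877 + 0.24353 + 0.48004 = 1.2523 bits.

1.2523 bits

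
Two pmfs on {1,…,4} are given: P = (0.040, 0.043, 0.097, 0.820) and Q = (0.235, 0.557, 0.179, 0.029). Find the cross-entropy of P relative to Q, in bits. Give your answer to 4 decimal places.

H(P,Q) = −Σ p·log₂ q.
  −0.040·log₂(0.235) = 0.08357
  −0.043·log₂(0.557) = 0.03630
  −0.097·log₂(0.179) = 0.24075
  −0.820·log₂(0.029) = 4.18840
H(P,Q) = 4.5490 bits.

4.5490 bits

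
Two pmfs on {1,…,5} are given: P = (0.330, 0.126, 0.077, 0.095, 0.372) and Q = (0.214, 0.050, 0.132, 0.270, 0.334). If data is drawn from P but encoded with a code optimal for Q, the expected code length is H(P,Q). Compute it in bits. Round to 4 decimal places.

H(P,Q) = −Σ p·log₂ q.
  −0.330·log₂(0.214) = 0.73402
  −0.126·log₂(0.050) = 0.54456
  −0.077·log₂(0.132) = 0.22495
  −0.095·log₂(0.270) = 0.17945
  −0.372·log₂(0.334) = 0.58853
H(P,Q) = 2.2715 bits.

2.2715 bits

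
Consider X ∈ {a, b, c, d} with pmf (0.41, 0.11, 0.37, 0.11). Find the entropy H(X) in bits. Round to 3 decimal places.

1.759 bits

H(X) = −Σ p·log₂ p.
  −(0.41)·log₂(0.41) = 0.5274
  −(0.11)·log₂(0.11) = 0.3503
  −(0.37)·log₂(0.37) = 0.5307
  −(0.11)·log₂(0.11) = 0.3503
Sum: 0.5274 + 0.3503 + 0.5307 + 0.3503 = 1.759 bits.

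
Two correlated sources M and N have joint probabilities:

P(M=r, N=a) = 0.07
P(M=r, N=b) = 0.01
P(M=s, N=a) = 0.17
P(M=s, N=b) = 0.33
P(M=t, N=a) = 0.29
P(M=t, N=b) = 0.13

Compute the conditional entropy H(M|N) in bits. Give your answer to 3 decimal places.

1.201 bits

Marginals: p(M) = (0.0800, 0.5000, 0.4200), p(N) = (0.5300, 0.4700).
H(M|N) = Σ p(N) · H(M|N=·).
  N=a: p=0.5300, H(M|N=a) = 1.3879
  N=b: p=0.4700, H(M|N=b) = 0.9893
Weighted sum = 1.201 bits.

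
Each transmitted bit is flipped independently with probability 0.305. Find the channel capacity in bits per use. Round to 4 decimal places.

Binary symmetric channel: C = 1 − h₂(ε) where h₂ is the binary entropy function.
h₂(0.305) = −0.305·log₂0.305 − 0.695·log₂0.695 = 0.8873.
C = 1 − 0.8873 = 0.1127 bits per channel use.

0.1127 bits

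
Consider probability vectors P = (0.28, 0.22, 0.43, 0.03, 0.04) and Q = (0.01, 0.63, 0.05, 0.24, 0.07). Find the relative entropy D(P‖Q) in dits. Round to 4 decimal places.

0.6697 dits

D(P‖Q) = Σ p·log₁₀(p/q).
  0.28·log₁₀(0.28/0.01) = 0.40520
  0.22·log₁₀(0.22/0.63) = -0.10052
  0.43·log₁₀(0.43/0.05) = 0.40183
  0.03·log₁₀(0.03/0.24) = -0.02709
  0.04·log₁₀(0.04/0.07) = -0.00972
D(P‖Q) = 0.6697 dits.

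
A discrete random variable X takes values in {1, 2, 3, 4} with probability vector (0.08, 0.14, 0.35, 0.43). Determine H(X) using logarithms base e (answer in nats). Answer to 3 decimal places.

1.208 nats

H(X) = −Σ p·ln p.
  −(0.08)·ln(0.08) = 0.2021
  −(0.14)·ln(0.14) = 0.2753
  −(0.35)·ln(0.35) = 0.3674
  −(0.43)·ln(0.43) = 0.3629
Sum: 0.2021 + 0.2753 + 0.3674 + 0.3629 = 1.208 nats.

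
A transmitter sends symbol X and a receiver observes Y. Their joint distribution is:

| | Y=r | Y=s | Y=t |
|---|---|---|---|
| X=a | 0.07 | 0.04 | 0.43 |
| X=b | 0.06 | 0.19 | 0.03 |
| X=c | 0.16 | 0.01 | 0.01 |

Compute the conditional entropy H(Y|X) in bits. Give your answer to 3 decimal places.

0.945 bits

Chain rule: H(Y|X) = H(X,Y) − H(X).
Marginals: p(X) = (0.5400, 0.2800, 0.1800), p(Y) = (0.2900, 0.2400, 0.4700).
H(X,Y) = 2.3843 bits; H(X) = 1.4396 bits.
H(Y|X) = 2.3843 − 1.4396 = 0.945 bits.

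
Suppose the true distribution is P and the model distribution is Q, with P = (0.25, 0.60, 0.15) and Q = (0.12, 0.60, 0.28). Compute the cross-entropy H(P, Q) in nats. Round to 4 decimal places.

H(P,Q) = −Σ p·ln q.
  −0.25·ln(0.12) = 0.53007
  −0.60·ln(0.60) = 0.30650
  −0.15·ln(0.28) = 0.19094
H(P,Q) = 1.0275 nats.

1.0275 nats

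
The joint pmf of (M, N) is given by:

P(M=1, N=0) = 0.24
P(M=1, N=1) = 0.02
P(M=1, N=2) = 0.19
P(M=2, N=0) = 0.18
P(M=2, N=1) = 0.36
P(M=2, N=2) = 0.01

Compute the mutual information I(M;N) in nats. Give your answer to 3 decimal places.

0.283 nats

Marginals: p(M) = (0.4500, 0.5500), p(N) = (0.4200, 0.3800, 0.2000).
I(M;N) = H(M) + H(N) − H(M,N).
H(M) = 0.6881, H(N) = 1.0539, H(M,N) = 1.4588.
I(M;N) = 0.6881 + 1.0539 − 1.4588 = 0.283 nats.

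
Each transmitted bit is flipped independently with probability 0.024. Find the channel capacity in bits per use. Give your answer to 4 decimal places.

0.8367 bits

Binary symmetric channel: C = 1 − h₂(ε) where h₂ is the binary entropy function.
h₂(0.024) = −0.024·log₂0.024 − 0.976·log₂0.976 = 0.1633.
C = 1 − 0.1633 = 0.8367 bits per channel use.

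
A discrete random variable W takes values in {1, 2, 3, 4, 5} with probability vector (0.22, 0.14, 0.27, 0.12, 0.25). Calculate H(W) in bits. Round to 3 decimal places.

2.255 bits

H(W) = −Σ p·log₂ p.
  −(0.22)·log₂(0.22) = 0.4806
  −(0.14)·log₂(0.14) = 0.3971
  −(0.27)·log₂(0.27) = 0.5100
  −(0.12)·log₂(0.12) = 0.3671
  −(0.25)·log₂(0.25) = 0.5000
Sum: 0.4806 + 0.3971 + 0.5100 + 0.3671 + 0.5000 = 2.255 bits.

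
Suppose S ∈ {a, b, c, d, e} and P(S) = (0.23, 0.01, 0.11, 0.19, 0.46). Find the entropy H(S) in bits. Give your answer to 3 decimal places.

H(S) = −Σ p·log₂ p.
  −(0.23)·log₂(0.23) = 0.4877
  −(0.01)·log₂(0.01) = 0.0664
  −(0.11)·log₂(0.11) = 0.3503
  −(0.19)·log₂(0.19) = 0.4552
  −(0.46)·log₂(0.46) = 0.5153
Sum: 0.4877 + 0.0664 + 0.3503 + 0.4552 + 0.5153 = 1.875 bits.

1.875 bits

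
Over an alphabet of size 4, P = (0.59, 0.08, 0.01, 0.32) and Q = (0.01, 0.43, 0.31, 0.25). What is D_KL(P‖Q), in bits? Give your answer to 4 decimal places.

3.3411 bits

D(P‖Q) = Σ p·log₂(p/q).
  0.59·log₂(0.59/0.01) = 3.47076
  0.08·log₂(0.08/0.43) = -0.19410
  0.01·log₂(0.01/0.31) = -0.04954
  0.32·log₂(0.32/0.25) = 0.11397
D(P‖Q) = 3.3411 bits.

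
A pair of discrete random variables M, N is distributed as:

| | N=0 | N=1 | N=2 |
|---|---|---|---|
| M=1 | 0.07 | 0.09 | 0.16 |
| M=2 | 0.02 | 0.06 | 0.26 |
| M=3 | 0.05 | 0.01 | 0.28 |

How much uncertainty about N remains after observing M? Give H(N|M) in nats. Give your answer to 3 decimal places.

0.747 nats

Chain rule: H(N|M) = H(M,N) − H(M).
Marginals: p(M) = (0.3200, 0.3400, 0.3400), p(N) = (0.1400, 0.1600, 0.7000).
H(M,N) = 1.8456 nats; H(M) = 1.0982 nats.
H(N|M) = 1.8456 − 1.0982 = 0.747 nats.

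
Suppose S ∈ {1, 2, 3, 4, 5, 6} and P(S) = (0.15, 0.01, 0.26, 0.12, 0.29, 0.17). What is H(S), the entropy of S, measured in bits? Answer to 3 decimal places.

H(S) = −Σ p·log₂ p.
  −(0.15)·log₂(0.15) = 0.4105
  −(0.01)·log₂(0.01) = 0.0664
  −(0.26)·log₂(0.26) = 0.5053
  −(0.12)·log₂(0.12) = 0.3671
  −(0.29)·log₂(0.29) = 0.5179
  −(0.17)·log₂(0.17) = 0.4346
Sum: 0.4105 + 0.0664 + 0.5053 + 0.3671 + 0.5179 + 0.4346 = 2.302 bits.

2.302 bits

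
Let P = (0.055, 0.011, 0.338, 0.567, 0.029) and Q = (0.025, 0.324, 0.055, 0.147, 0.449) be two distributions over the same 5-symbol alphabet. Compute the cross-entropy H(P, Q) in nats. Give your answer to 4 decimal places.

H(P,Q) = −Σ p·ln q.
  −0.055·ln(0.025) = 0.20289
  −0.011·ln(0.324) = 0.01240
  −0.338·ln(0.055) = 0.98034
  −0.567·ln(0.147) = 1.08712
  −0.029·ln(0.449) = 0.02322
H(P,Q) = 2.3060 nats.

2.3060 nats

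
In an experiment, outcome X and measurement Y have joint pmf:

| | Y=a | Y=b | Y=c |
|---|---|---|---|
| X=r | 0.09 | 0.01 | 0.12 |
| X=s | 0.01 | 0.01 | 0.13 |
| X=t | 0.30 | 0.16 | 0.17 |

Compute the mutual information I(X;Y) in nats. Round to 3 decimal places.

0.118 nats

Marginals: p(X) = (0.2200, 0.1500, 0.6300), p(Y) = (0.4000, 0.1800, 0.4200).
I(X;Y) = H(X) + H(Y) − H(X,Y).
H(X) = 0.9088, H(Y) = 1.0395, H(X,Y) = 1.8302.
I(X;Y) = 0.9088 + 1.0395 − 1.8302 = 0.118 nats.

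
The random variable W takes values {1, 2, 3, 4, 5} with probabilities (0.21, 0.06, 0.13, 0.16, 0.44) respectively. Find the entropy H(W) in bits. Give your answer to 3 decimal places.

H(W) = −Σ p·log₂ p.
  −(0.21)·log₂(0.21) = 0.4728
  −(0.06)·log₂(0.06) = 0.2435
  −(0.13)·log₂(0.13) = 0.3826
  −(0.16)·log₂(0.16) = 0.4230
  −(0.44)·log₂(0.44) = 0.5211
Sum: 0.4728 + 0.2435 + 0.3826 + 0.4230 + 0.5211 = 2.043 bits.

2.043 bits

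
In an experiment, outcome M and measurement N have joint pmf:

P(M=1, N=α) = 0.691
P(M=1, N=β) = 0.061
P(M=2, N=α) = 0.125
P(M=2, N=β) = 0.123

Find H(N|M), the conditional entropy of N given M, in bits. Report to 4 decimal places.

Chain rule: H(N|M) = H(M,N) − H(M).
Marginals: p(M) = (0.7520, 0.2480), p(N) = (0.8160, 0.1840).
H(M,N) = 1.3615 bits; H(M) = 0.8081 bits.
H(N|M) = 1.3615 − 0.8081 = 0.5534 bits.

0.5534 bits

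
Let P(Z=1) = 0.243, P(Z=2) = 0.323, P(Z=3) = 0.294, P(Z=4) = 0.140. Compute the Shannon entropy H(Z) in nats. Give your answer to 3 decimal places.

H(Z) = −Σ p·ln p.
  −(0.243)·ln(0.243) = 0.3438
  −(0.323)·ln(0.323) = 0.3650
  −(0.294)·ln(0.294) = 0.3599
  −(0.140)·ln(0.140) = 0.2753
Sum: 0.3438 + 0.3650 + 0.3599 + 0.2753 = 1.344 nats.

1.344 nats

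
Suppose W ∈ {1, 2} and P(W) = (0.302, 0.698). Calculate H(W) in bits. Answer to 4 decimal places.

H(W) = −Σ p·log₂ p.
  −(0.302)·log₂(0.302) = 0.52167
  −(0.698)·log₂(0.698) = 0.36205
Sum: 0.52167 + 0.36205 = 0.8837 bits.

0.8837 bits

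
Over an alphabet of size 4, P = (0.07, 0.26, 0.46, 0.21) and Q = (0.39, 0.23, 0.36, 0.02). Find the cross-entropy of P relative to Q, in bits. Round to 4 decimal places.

2.5096 bits

H(P,Q) = −Σ p·log₂ q.
  −0.07·log₂(0.39) = 0.09509
  −0.26·log₂(0.23) = 0.55128
  −0.46·log₂(0.36) = 0.67801
  −0.21·log₂(0.02) = 1.18521
H(P,Q) = 2.5096 bits.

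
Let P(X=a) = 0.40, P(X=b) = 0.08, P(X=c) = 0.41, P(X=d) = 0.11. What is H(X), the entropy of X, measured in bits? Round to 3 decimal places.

H(X) = −Σ p·log₂ p.
  −(0.40)·log₂(0.40) = 0.5288
  −(0.08)·log₂(0.08) = 0.2915
  −(0.41)·log₂(0.41) = 0.5274
  −(0.11)·log₂(0.11) = 0.3503
Sum: 0.5288 + 0.2915 + 0.5274 + 0.3503 = 1.698 bits.

1.698 bits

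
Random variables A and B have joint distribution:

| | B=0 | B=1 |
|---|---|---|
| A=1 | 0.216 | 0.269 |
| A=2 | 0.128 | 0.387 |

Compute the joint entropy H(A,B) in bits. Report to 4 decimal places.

1.8968 bits

H(A,B) = −Σ p(x,y)·log₂ p(x,y) over all 4 cells.
  cell (1,0): −0.216·log₂0.216 = 0.47755
  cell (1,1): −0.269·log₂0.269 = 0.50957
  cell (2,0): −0.128·log₂0.128 = 0.37962
  cell (2,1): −0.387·log₂0.387 = 0.53003
Sum = 1.8968 bits.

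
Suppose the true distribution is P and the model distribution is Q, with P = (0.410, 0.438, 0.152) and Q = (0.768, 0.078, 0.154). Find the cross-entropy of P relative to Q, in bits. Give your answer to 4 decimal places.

H(P,Q) = −Σ p·log₂ q.
  −0.410·log₂(0.768) = 0.15614
  −0.438·log₂(0.078) = 1.61201
  −0.152·log₂(0.154) = 0.41025
H(P,Q) = 2.1784 bits.

2.1784 bits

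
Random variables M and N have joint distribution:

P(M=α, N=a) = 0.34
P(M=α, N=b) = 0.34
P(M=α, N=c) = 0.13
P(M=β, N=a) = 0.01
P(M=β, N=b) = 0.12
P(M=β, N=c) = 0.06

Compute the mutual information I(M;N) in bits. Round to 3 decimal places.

Marginals: p(M) = (0.8100, 0.1900), p(N) = (0.3500, 0.4600, 0.1900).
I(M;N) = H(M) + H(N) − H(M,N).
H(M) = 0.7015, H(N) = 1.5007, H(M,N) = 2.1180.
I(M;N) = 0.7015 + 1.5007 − 2.1180 = 0.084 bits.

0.084 bits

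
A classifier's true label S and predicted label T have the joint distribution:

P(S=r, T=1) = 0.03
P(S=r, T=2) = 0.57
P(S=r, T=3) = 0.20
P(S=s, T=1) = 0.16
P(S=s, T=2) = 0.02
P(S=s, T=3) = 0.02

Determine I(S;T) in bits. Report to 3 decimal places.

0.380 bits

Marginals: p(S) = (0.8000, 0.2000), p(T) = (0.1900, 0.5900, 0.2200).
I(S;T) = Σ p(x,y)·log₂[p(x,y)/(p(x)p(y))].
  (r,1): 0.03·log₂(0.1974) = -0.0702
  (r,2): 0.57·log₂(1.2076) = 0.1551
  (r,3): 0.20·log₂(1.1364) = 0.0369
  (s,1): 0.16·log₂(4.2105) = 0.3318
  (s,2): 0.02·log₂(0.1695) = -0.0512
  (s,3): 0.02·log₂(0.4545) = -0.0228
Sum = 0.380 bits.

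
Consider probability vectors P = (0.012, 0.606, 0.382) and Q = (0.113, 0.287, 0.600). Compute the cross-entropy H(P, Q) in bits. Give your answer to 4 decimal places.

1.4106 bits

H(P,Q) = −Σ p·log₂ q.
  −0.012·log₂(0.113) = 0.03775
  −0.606·log₂(0.287) = 1.09133
  −0.382·log₂(0.600) = 0.28152
H(P,Q) = 1.4106 bits.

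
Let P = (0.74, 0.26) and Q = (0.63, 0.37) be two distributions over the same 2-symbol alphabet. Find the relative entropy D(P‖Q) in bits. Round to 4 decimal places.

D(P‖Q) = Σ p·log₂(p/q).
  0.74·log₂(0.74/0.63) = 0.17181
  0.26·log₂(0.26/0.37) = -0.13234
D(P‖Q) = 0.0395 bits.

0.0395 bits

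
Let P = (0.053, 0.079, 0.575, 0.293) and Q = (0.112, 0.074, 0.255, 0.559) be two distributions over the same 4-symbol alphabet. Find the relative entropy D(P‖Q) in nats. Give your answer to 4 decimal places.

0.2438 nats

D(P‖Q) = Σ p·ln(p/q).
  0.053·ln(0.053/0.112) = -0.03965
  0.079·ln(0.079/0.074) = 0.00517
  0.575·ln(0.575/0.255) = 0.46754
  0.293·ln(0.293/0.559) = -0.18927
D(P‖Q) = 0.2438 nats.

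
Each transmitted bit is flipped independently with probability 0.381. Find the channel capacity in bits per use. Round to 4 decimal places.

0.0413 bits

Binary symmetric channel: C = 1 − h₂(ε) where h₂ is the binary entropy function.
h₂(0.381) = −0.381·log₂0.381 − 0.619·log₂0.619 = 0.9587.
C = 1 − 0.9587 = 0.0413 bits per channel use.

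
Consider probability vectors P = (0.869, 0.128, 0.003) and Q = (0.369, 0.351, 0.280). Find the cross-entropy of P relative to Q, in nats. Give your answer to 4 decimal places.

H(P,Q) = −Σ p·ln q.
  −0.869·ln(0.369) = 0.86636
  −0.128·ln(0.351) = 0.13401
  −0.003·ln(0.280) = 0.00382
H(P,Q) = 1.0042 nats.

1.0042 nats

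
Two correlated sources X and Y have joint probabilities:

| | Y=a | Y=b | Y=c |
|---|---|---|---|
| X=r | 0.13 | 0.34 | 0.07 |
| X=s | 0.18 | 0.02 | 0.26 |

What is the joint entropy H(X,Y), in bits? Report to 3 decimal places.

2.244 bits

H(X,Y) = −Σ p(x,y)·log₂ p(x,y) over all 6 cells.
  cell (r,a): −0.13·log₂0.13 = 0.3826
  cell (r,b): −0.34·log₂0.34 = 0.5292
  cell (r,c): −0.07·log₂0.07 = 0.2686
  cell (s,a): −0.18·log₂0.18 = 0.4453
  cell (s,b): −0.02·log₂0.02 = 0.1129
  cell (s,c): −0.26·log₂0.26 = 0.5053
Sum = 2.244 bits.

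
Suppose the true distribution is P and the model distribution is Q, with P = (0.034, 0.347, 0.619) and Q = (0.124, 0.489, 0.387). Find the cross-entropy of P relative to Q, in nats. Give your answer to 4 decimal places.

H(P,Q) = −Σ p·ln q.
  −0.034·ln(0.124) = 0.07097
  −0.347·ln(0.489) = 0.24824
  −0.619·ln(0.387) = 0.58764
H(P,Q) = 0.9069 nats.

0.9069 nats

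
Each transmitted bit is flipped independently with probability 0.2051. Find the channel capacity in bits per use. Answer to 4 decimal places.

Binary symmetric channel: C = 1 − h₂(ε) where h₂ is the binary entropy function.
h₂(0.2051) = −0.2051·log₂0.2051 − 0.7949·log₂0.7949 = 0.7320.
C = 1 − 0.7320 = 0.2680 bits per channel use.

0.2680 bits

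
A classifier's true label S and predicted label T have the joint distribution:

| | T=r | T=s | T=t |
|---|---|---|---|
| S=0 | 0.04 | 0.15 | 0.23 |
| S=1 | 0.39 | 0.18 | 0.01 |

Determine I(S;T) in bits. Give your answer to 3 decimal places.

Marginals: p(S) = (0.4200, 0.5800), p(T) = (0.4300, 0.3300, 0.2400).
I(S;T) = H(S) + H(T) − H(S,T).
H(S) = 0.9815, H(T) = 1.5455, H(S,T) = 2.1255.
I(S;T) = 0.9815 + 1.5455 − 2.1255 = 0.401 bits.

0.401 bits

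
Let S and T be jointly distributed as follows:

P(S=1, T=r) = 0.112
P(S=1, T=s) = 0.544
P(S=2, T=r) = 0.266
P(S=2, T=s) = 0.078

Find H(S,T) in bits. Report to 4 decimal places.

H(S,T) = −Σ p(x,y)·log₂ p(x,y) over all 4 cells.
  cell (1,r): −0.112·log₂0.112 = 0.35374
  cell (1,s): −0.544·log₂0.544 = 0.47781
  cell (2,r): −0.266·log₂0.266 = 0.50819
  cell (2,s): −0.078·log₂0.078 = 0.28707
Sum = 1.6268 bits.

1.6268 bits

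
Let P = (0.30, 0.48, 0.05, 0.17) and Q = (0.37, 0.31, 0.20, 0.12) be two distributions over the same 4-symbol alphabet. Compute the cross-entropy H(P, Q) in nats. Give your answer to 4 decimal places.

1.3014 nats

H(P,Q) = −Σ p·ln q.
  −0.30·ln(0.37) = 0.29828
  −0.48·ln(0.31) = 0.56217
  −0.05·ln(0.20) = 0.08047
  −0.17·ln(0.12) = 0.36044
H(P,Q) = 1.3014 nats.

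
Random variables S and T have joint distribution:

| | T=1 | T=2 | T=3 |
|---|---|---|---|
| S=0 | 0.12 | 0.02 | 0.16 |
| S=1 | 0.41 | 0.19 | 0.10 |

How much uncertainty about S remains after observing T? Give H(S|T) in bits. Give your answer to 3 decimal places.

Chain rule: H(S|T) = H(S,T) − H(T).
Marginals: p(S) = (0.3000, 0.7000), p(T) = (0.5300, 0.2100, 0.2600).
H(S,T) = 2.2178 bits; H(T) = 1.4636 bits.
H(S|T) = 2.2178 − 1.4636 = 0.754 bits.

0.754 bits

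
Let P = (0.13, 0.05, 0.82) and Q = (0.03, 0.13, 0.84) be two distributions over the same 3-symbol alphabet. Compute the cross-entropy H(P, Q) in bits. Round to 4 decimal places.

H(P,Q) = −Σ p·log₂ q.
  −0.13·log₂(0.03) = 0.65766
  −0.05·log₂(0.13) = 0.14717
  −0.82·log₂(0.84) = 0.20626
H(P,Q) = 1.0111 bits.

1.0111 bits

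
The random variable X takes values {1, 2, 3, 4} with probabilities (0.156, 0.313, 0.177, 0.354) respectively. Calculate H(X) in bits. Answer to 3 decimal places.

1.915 bits

H(X) = −Σ p·log₂ p.
  −(0.156)·log₂(0.156) = 0.4181
  −(0.313)·log₂(0.313) = 0.5245
  −(0.177)·log₂(0.177) = 0.4422
  −(0.354)·log₂(0.354) = 0.5304
Sum: 0.4181 + 0.5245 + 0.4422 + 0.5304 = 1.915 bits.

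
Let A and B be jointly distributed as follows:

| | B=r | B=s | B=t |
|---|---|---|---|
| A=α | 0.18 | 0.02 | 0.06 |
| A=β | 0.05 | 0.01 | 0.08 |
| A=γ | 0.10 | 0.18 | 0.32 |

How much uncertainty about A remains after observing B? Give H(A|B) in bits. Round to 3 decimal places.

Marginals: p(A) = (0.2600, 0.1400, 0.6000), p(B) = (0.3300, 0.2100, 0.4600).
H(A|B) = Σ p(B) · H(A|B=·).
  B=r: p=0.3300, H(A|B=r) = 1.4114
  B=s: p=0.2100, H(A|B=s) = 0.7229
  B=t: p=0.4600, H(A|B=t) = 1.1864
Weighted sum = 1.163 bits.

1.163 bits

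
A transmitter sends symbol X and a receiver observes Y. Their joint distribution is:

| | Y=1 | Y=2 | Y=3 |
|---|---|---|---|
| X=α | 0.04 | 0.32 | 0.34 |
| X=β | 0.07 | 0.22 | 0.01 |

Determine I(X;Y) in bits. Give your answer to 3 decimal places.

Marginals: p(X) = (0.7000, 0.3000), p(Y) = (0.1100, 0.5400, 0.3500).
I(X;Y) = H(X) + H(Y) − H(X,Y).
H(X) = 0.8813, H(Y) = 1.3604, H(X,Y) = 2.0565.
I(X;Y) = 0.8813 + 1.3604 − 2.0565 = 0.185 bits.

0.185 bits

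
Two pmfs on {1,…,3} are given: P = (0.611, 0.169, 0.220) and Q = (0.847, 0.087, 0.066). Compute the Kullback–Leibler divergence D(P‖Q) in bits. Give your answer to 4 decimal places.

D(P‖Q) = Σ p·log₂(p/q).
  0.611·log₂(0.611/0.847) = -0.28790
  0.169·log₂(0.169/0.087) = 0.16189
  0.220·log₂(0.220/0.066) = 0.38213
D(P‖Q) = 0.2561 bits.

0.2561 bits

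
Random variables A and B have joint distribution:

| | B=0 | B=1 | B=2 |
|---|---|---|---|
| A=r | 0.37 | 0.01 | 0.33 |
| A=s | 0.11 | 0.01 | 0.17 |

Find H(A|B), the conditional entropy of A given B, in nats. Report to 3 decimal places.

Chain rule: H(A|B) = H(A,B) − H(B).
Marginals: p(A) = (0.7100, 0.2900), p(B) = (0.4800, 0.0200, 0.5000).
H(A,B) = 1.3699 nats; H(B) = 0.7771 nats.
H(A|B) = 1.3699 − 0.7771 = 0.593 nats.

0.593 nats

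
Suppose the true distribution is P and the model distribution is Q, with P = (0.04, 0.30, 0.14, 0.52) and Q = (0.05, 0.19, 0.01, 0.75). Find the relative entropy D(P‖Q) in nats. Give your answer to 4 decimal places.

0.3071 nats

D(P‖Q) = Σ p·ln(p/q).
  0.04·ln(0.04/0.05) = -0.00893
  0.30·ln(0.30/0.19) = 0.13703
  0.14·ln(0.14/0.01) = 0.36947
  0.52·ln(0.52/0.75) = -0.19045
D(P‖Q) = 0.3071 nats.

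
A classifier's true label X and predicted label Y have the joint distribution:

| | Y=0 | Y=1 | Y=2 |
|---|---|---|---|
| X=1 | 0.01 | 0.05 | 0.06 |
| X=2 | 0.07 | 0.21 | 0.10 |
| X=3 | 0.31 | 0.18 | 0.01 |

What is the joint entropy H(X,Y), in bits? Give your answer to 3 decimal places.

H(X,Y) = −Σ p(x,y)·log₂ p(x,y) over all 9 cells.
  cell (1,0): −0.01·log₂0.01 = 0.0664
  cell (1,1): −0.05·log₂0.05 = 0.2161
  cell (1,2): −0.06·log₂0.06 = 0.2435
  cell (2,0): −0.07·log₂0.07 = 0.2686
  cell (2,1): −0.21·log₂0.21 = 0.4728
  cell (2,2): −0.10·log₂0.10 = 0.3322
  cell (3,0): −0.31·log₂0.31 = 0.5238
  cell (3,1): −0.18·log₂0.18 = 0.4453
  cell (3,2): −0.01·log₂0.01 = 0.0664
Sum = 2.635 bits.

2.635 bits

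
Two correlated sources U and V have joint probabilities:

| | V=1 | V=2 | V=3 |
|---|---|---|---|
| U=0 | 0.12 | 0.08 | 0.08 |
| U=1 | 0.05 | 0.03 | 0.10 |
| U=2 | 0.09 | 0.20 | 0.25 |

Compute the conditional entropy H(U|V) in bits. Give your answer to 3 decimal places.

Marginals: p(U) = (0.2800, 0.1800, 0.5400), p(V) = (0.2600, 0.3100, 0.4300).
H(U|V) = Σ p(V) · H(U|V=·).
  V=1: p=0.2600, H(U|V=1) = 1.5020
  V=2: p=0.3100, H(U|V=2) = 1.2383
  V=3: p=0.4300, H(U|V=3) = 1.3957
Weighted sum = 1.375 bits.

1.375 bits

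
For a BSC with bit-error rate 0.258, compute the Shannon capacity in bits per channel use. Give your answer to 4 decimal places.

Binary symmetric channel: C = 1 − h₂(ε) where h₂ is the binary entropy function.
h₂(0.258) = −0.258·log₂0.258 − 0.742·log₂0.742 = 0.8237.
C = 1 − 0.8237 = 0.1763 bits per channel use.

0.1763 bits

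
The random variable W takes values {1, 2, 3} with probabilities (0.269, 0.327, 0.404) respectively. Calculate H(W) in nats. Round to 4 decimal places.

1.0849 nats

H(W) = −Σ p·ln p.
  −(0.269)·ln(0.269) = 0.35321
  −(0.327)·ln(0.327) = 0.36552
  −(0.404)·ln(0.404) = 0.36616
Sum: 0.35321 + 0.36552 + 0.36616 = 1.0849 nats.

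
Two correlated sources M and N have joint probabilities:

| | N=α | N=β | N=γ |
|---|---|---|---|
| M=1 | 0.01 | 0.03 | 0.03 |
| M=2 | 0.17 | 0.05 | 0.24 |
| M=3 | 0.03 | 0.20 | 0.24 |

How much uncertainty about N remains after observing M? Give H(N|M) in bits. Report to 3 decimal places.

Marginals: p(M) = (0.0700, 0.4600, 0.4700), p(N) = (0.2100, 0.2800, 0.5100).
H(N|M) = Σ p(M) · H(N|M=·).
  M=1: p=0.0700, H(N|M=1) = 1.4488
  M=2: p=0.4600, H(N|M=2) = 1.3684
  M=3: p=0.4700, H(N|M=3) = 1.2730
Weighted sum = 1.329 bits.

1.329 bits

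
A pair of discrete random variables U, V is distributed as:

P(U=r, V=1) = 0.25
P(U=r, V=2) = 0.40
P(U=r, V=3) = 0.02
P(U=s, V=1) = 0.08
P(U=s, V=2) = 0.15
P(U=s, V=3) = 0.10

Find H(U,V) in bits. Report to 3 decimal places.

2.176 bits

H(U,V) = −Σ p(x,y)·log₂ p(x,y) over all 6 cells.
  cell (r,1): −0.25·log₂0.25 = 0.5000
  cell (r,2): −0.40·log₂0.40 = 0.5288
  cell (r,3): −0.02·log₂0.02 = 0.1129
  cell (s,1): −0.08·log₂0.08 = 0.2915
  cell (s,2): −0.15·log₂0.15 = 0.4105
  cell (s,3): −0.10·log₂0.10 = 0.3322
Sum = 2.176 bits.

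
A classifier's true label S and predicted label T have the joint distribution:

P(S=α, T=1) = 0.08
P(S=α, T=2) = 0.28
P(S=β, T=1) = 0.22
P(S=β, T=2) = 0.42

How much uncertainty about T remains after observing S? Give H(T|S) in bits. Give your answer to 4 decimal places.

Marginals: p(S) = (0.3600, 0.6400), p(T) = (0.3000, 0.7000).
H(T|S) = Σ p(S) · H(T|S=·).
  S=α: p=0.3600, H(T|S=α) = 0.7642
  S=β: p=0.6400, H(T|S=β) = 0.9284
Weighted sum = 0.8693 bits.

0.8693 bits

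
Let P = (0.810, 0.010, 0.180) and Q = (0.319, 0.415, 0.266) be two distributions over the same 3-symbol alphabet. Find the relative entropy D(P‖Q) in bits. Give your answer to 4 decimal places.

D(P‖Q) = Σ p·log₂(p/q).
  0.810·log₂(0.810/0.319) = 1.08894
  0.010·log₂(0.010/0.415) = -0.05375
  0.180·log₂(0.180/0.266) = -0.10142
D(P‖Q) = 0.9338 bits.

0.9338 bits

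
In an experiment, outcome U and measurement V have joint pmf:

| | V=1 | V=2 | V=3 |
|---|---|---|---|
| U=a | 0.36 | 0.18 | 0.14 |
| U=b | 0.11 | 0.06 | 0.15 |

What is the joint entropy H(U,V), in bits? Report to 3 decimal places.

H(U,V) = −Σ p(x,y)·log₂ p(x,y) over all 6 cells.
  cell (a,1): −0.36·log₂0.36 = 0.5306
  cell (a,2): −0.18·log₂0.18 = 0.4453
  cell (a,3): −0.14·log₂0.14 = 0.3971
  cell (b,1): −0.11·log₂0.11 = 0.3503
  cell (b,2): −0.06·log₂0.06 = 0.2435
  cell (b,3): −0.15·log₂0.15 = 0.4105
Sum = 2.377 bits.

2.377 bits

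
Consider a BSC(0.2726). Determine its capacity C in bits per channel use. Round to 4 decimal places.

0.1548 bits

Binary symmetric channel: C = 1 − h₂(ε) where h₂ is the binary entropy function.
h₂(0.2726) = −0.2726·log₂0.2726 − 0.7274·log₂0.7274 = 0.8452.
C = 1 − 0.8452 = 0.1548 bits per channel use.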